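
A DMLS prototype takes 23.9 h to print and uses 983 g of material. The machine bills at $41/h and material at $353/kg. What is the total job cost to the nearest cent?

$1326.90

Machine cost: 41 × 23.9 → $979.90.
Material cost = 353 × 983/1000 = $346.999.
Job cost: 979.90 + 346.999 = 1326.899 ≈ $1326.90.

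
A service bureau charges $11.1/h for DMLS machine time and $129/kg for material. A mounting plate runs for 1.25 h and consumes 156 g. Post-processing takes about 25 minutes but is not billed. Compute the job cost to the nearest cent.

Machine cost: 11.1 × 1.25 → $13.875.
Material charge: 129 × 156/1000 → $20.124.
Job cost: 13.875 + 20.124 = 33.999 ≈ $34.00.

$34.00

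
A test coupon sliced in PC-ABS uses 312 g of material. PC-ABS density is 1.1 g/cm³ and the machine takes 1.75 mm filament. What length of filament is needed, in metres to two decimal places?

Volume = 312 g / 1.1 g·cm⁻³ = 283.6364 cm³ = 283636.4 mm³.
Cross-section of 1.75 mm filament: π·(1.75/2)² = 2.4053 mm².
Length = 283636.4 / 2.4053 = 117921.42 mm = 117.92 m.

117.92 m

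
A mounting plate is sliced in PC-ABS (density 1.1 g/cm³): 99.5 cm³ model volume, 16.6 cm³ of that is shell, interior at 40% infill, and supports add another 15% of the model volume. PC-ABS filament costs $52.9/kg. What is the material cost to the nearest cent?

$3.76

Infill region = 99.5 − 16.6 = 82.9 cm³.
Infill volume: 0.40 × 82.9 → 33.16 cm³.
Support: 0.15 × 99.5 → 14.925 cm³.
Total printed volume = 16.6 + 33.16 + 14.925 = 64.685 cm³.
Mass = 64.685 × 1.1, so 71.1535 g.
Cost = 71.1535 g / 1000 × $52.9/kg = $3.76.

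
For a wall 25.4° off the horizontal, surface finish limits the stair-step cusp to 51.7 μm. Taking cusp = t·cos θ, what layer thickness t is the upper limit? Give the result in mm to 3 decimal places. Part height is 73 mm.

cos(25.4°) = 0.9033; t_max = 0.0517/0.9033 = 0.057 mm.

0.057 mm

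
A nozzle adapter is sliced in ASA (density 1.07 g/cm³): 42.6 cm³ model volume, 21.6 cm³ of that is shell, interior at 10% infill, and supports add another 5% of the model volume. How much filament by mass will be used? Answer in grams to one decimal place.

Infill region: 42.6 − 21.6 → 21 cm³.
Deposited infill = 0.10 × 21, so 2.1 cm³.
Support = 0.05 × 42.6 = 2.13 cm³.
Total printed volume = 21.6 + 2.1 + 2.13, so 25.83 cm³.
Mass = 25.83 × 1.07, so 27.6381 g.

27.6 g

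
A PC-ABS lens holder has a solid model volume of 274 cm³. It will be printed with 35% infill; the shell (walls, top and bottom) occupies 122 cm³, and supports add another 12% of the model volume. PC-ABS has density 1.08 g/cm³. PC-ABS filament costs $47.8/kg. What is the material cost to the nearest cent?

Infill region = 274 − 122, so 152 cm³.
Infill deposited = 0.35 × 152 = 53.2 cm³.
Support: 0.12 × 274 → 32.88 cm³.
Total extruded: 122 + 53.2 + 32.88 → 208.08 cm³.
Mass = 208.08 × 1.08, so 224.7264 g.
Cost = 224.7264 g / 1000 × $47.8/kg = $10.74.

$10.74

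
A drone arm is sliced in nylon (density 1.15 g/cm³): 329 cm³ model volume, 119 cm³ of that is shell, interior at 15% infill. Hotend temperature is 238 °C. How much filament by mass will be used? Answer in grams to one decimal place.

173.1 g

Infill region: 329 − 119 → 210 cm³.
Infill deposited: 0.15 × 210 → 31.5 cm³.
Total extruded = 119 + 31.5 = 150.5 cm³.
Mass = 150.5 × 1.15, so 173.075 g.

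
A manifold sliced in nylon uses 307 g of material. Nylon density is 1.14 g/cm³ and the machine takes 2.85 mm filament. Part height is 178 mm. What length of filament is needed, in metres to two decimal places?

Extruded volume: 307/1.14 = 269.2982 cm³ (269298.2 mm³).
Cross-section of 2.85 mm filament: π·(2.85/2)² = 6.3794 mm².
Length = 269298.2 / 6.3794 = 42213.72 mm = 42.21 m.

42.21 m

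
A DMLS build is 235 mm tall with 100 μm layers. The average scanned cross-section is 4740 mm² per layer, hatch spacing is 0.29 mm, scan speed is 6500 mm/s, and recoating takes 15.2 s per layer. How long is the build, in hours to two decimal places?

11.56 hours

Layer count = ceil(235 / 0.1) = 2350.
Per-layer scan distance: 4740 / 0.29 → 16344.8 mm.
Per-layer scan time = 16344.8 / 6500 = 2.5146 s.
Time per layer: 2.5146 + 15.2 → 17.7146 s.
Total: 2350 × 17.7146 s = 41629.31 s → 11.56 hours.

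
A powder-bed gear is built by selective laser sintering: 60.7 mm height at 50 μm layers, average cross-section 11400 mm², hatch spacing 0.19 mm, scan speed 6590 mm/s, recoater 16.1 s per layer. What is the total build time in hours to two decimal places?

8.50 hours

Layers = ⌈60.7/0.05⌉ = 1214.
Per-layer scan distance: 11400 / 0.19 → 60000 mm.
Per-layer scan time = 60000 / 6590 = 9.1047 s.
Time per layer: 9.1047 + 16.1 → 25.2047 s.
Total: 1214 × 25.2047 s = 30598.5058 s → 8.50 hours.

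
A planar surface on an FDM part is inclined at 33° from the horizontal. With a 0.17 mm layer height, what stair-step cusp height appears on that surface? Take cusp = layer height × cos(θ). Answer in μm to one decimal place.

142.6 μm

h_c = t·cos θ = 0.17 × 0.8387 = 0.142579 mm (142.6 μm).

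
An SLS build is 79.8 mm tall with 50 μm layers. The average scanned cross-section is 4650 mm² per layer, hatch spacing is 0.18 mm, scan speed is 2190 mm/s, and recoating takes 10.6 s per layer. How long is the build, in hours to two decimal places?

Number of layers: 79.8 / 0.05 → 1596 (rounded up).
Hatch length per layer = 4650 / 0.18, so 25833.3 mm.
Scan time per layer = 25833.3 / 2190, so 11.796 s.
Layer cycle = 11.796 + 10.6, so 22.396 s.
Build time = 1596 × 22.396 = 35744.016 s = 9.93 hours.

9.93 hours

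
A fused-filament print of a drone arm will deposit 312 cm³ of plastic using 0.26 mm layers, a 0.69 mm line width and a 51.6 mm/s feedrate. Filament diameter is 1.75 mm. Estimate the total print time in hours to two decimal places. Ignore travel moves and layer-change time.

9.36 hours

Extrusion cross-section = 0.26 × 0.69, so 0.1794 mm².
Total extruded path = 312000/0.1794 = 1739130.4 mm.
Time extruding = 1739130.4 / 51.6 = 33704.1 s.
Converting: 33704.1 s = 9.36 hours.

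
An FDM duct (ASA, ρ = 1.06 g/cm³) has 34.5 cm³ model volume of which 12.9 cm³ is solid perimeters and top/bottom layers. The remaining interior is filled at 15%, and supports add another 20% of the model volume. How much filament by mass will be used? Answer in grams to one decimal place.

Infill region = 34.5 − 12.9 = 21.6 cm³.
Infill deposited = 0.15 × 21.6 = 3.24 cm³.
Support: 0.20 × 34.5 → 6.9 cm³.
Deposited volume = 12.9 + 3.24 + 6.9, so 23.04 cm³.
Mass: 23.04 × 1.06 → 24.4224 g.

24.4 g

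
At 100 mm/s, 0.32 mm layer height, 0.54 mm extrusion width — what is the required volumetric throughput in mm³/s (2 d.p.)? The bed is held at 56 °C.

A = 0.32 × 0.54 = 0.1728 mm².
Volumetric flow = 100 × 0.1728 = 17.28 mm³/s.

17.28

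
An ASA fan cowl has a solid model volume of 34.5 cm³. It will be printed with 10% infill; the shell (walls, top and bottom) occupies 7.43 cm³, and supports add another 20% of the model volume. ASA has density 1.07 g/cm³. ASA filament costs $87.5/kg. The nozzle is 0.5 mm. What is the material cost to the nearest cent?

Interior volume: 34.5 − 7.43 → 27.07 cm³.
Infill deposited = 0.10 × 27.07 = 2.707 cm³.
Support = 0.20 × 34.5, so 6.9 cm³.
Deposited volume = 7.43 + 2.707 + 6.9 = 17.037 cm³.
Mass = 17.037 × 1.07, so 18.22959 g.
At $87.5/kg: 18.22959/1000 × 87.5 = $1.60.

$1.60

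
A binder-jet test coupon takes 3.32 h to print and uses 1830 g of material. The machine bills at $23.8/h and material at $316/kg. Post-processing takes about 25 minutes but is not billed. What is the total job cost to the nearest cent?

$657.30

Machine cost = 23.8 × 3.32, so $79.016.
Material charge = 316 × 1830/1000 = $578.28.
Job cost: 79.016 + 578.28 = 657.296 ≈ $657.30.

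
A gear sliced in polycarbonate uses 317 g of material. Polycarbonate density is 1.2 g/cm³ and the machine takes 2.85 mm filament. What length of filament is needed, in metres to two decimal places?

Extruded volume: 317/1.2 = 264.1667 cm³ (264166.7 mm³).
A = π r² = π × 1.425² = 6.3794 mm².
L = V/A = 264166.7/6.3794 = 41409.33 mm → 41.41 m.

41.41 m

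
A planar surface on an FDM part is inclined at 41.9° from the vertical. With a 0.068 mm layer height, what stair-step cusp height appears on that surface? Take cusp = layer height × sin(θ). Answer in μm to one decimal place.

45.4 μm

sin(41.9°) = 0.6678, so cusp = 0.068 × 0.6678 = 0.04541 mm → 45.4 μm.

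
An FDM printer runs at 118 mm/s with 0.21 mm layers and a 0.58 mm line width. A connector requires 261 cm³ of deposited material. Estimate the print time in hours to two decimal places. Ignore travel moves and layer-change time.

Line area: 0.21 × 0.58 → 0.1218 mm².
Path length: 261000 mm³ / 0.1218 mm² → 2142857.1 mm.
Extrusion time = 2142857.1 / 118 = 18159.8 s.
Converting: 18159.8 s = 5.04 hours.

5.04 hours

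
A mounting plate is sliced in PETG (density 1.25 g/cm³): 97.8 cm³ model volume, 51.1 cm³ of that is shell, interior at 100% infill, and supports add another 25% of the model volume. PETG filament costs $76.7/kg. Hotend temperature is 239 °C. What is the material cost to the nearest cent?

$11.72

Infill region = 97.8 − 51.1 = 46.7 cm³.
Deposited infill = 1.00 × 46.7 = 46.7 cm³.
Support = 0.25 × 97.8 = 24.45 cm³.
Deposited volume = 51.1 + 46.7 + 24.45 = 122.25 cm³.
Mass = 122.25 × 1.25, so 152.8125 g.
At $76.7/kg: 152.8125/1000 × 76.7 = $11.72.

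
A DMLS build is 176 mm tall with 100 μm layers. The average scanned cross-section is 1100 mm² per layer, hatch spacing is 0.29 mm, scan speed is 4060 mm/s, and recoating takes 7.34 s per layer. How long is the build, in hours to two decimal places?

4.05 hours

Layers = ⌈176/0.1⌉ = 1760.
Hatch length per layer: 1100 / 0.29 → 3793.1 mm.
Scan time per layer: 3793.1 / 4060 → 0.9343 s.
Layer cycle = 0.9343 + 7.34 = 8.2743 s.
1760 layers × 8.2743 s/layer = 14562.768 s, i.e. 4.05 hours.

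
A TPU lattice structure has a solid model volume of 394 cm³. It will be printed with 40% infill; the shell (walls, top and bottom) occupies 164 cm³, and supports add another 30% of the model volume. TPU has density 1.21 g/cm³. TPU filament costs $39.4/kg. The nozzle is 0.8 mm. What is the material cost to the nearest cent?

$17.84

Infill region = 394 − 164 = 230 cm³.
Deposited infill: 0.40 × 230 → 92 cm³.
Support = 0.30 × 394 = 118.2 cm³.
Total extruded: 164 + 92 + 118.2 → 374.2 cm³.
Mass = 374.2 × 1.21, so 452.782 g.
Cost = 452.782 g / 1000 × $39.4/kg = $17.84.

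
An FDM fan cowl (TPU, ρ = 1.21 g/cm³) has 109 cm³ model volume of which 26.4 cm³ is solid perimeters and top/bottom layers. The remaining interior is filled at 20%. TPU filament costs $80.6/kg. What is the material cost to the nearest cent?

Interior volume: 109 − 26.4 → 82.6 cm³.
Infill deposited = 0.20 × 82.6 = 16.52 cm³.
Total extruded = 26.4 + 16.52, so 42.92 cm³.
Mass = 42.92 × 1.21 = 51.9332 g.
At $80.6/kg: 51.9332/1000 × 80.6 = $4.19.

$4.19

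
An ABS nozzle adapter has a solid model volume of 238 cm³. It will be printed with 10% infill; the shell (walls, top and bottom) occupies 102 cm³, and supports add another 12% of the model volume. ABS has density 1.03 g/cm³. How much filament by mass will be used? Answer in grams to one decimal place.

148.5 g

Infill region = 238 − 102 = 136 cm³.
Infill deposited = 0.10 × 136, so 13.6 cm³.
Support: 0.12 × 238 → 28.56 cm³.
Total printed volume = 102 + 13.6 + 28.56, so 144.16 cm³.
Mass: 144.16 × 1.03 → 148.4848 g.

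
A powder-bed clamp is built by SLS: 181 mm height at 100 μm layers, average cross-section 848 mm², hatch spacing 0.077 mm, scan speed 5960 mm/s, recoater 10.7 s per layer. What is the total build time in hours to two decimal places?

Layer count = ceil(181 / 0.1) = 1810.
Per-layer scan distance = 848 / 0.077 = 11013 mm.
Per-layer scan time = 11013 / 5960, so 1.8478 s.
Layer cycle = 1.8478 + 10.7, so 12.5478 s.
1810 layers × 12.5478 s/layer = 22711.518 s, i.e. 6.31 hours.

6.31 hours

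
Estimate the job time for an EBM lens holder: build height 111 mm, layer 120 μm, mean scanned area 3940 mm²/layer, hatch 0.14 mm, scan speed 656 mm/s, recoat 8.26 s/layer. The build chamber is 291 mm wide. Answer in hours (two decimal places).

13.15 hours

Layers = ⌈111/0.12⌉ = 925.
Hatch length per layer = 3940 / 0.14, so 28142.9 mm.
Per-layer scan time: 28142.9 / 656 → 42.9008 s.
Per-layer time = 42.9008 + 8.26, so 51.1608 s.
Total: 925 × 51.1608 s = 47323.74 s → 13.15 hours.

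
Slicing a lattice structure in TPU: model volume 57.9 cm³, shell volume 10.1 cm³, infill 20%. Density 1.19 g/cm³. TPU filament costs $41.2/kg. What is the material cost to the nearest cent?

$0.96

Volume inside the shell: 57.9 − 10.1 → 47.8 cm³.
Infill volume = 0.20 × 47.8 = 9.56 cm³.
Deposited volume: 10.1 + 9.56 → 19.66 cm³.
Mass = 19.66 × 1.19 = 23.3954 g.
Cost = 23.3954 g / 1000 × $41.2/kg = $0.96.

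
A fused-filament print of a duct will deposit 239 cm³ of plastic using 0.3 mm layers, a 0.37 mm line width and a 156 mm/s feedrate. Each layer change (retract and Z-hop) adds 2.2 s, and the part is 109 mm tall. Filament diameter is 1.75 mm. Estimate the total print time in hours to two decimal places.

Bead cross-section: 0.3 × 0.37 → 0.111 mm².
Toolpath length = 239 cm³ / 0.111 mm² = 239000 / 0.111 = 2153153.2 mm.
Time extruding: 2153153.2 / 156 → 13802.3 s.
Layers = ⌈109/0.3⌉ = 364.
Non-print overhead: 364 × 2.2 → 800.8 s.
Altogether 13802.3 + 800.8 = 14603.1 s, i.e. 4.06 hours.

4.06 hours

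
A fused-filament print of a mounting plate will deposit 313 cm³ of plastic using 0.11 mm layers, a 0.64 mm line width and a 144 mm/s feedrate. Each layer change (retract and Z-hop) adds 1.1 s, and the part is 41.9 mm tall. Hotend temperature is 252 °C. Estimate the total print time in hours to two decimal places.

8.69 hours

Bead cross-section = 0.11 × 0.64, so 0.0704 mm².
Path length: 313000 mm³ / 0.0704 mm² → 4446022.7 mm.
Extrusion time = 4446022.7 / 144, so 30875.2 s.
Number of layers: 41.9 / 0.11 → 381 (rounded up).
Non-print overhead = 381 × 1.1 = 419.1 s.
Altogether 30875.2 + 419.1 = 31294.3 s, i.e. 8.69 hours.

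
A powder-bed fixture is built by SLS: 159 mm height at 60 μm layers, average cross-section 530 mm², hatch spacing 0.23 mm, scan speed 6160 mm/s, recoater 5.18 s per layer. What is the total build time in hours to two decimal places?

4.09 hours

Layer count = ceil(159 / 0.06) = 2650.
Hatch length per layer: 530 / 0.23 → 2304.3 mm.
Per-layer scan time = 2304.3 / 6160 = 0.3741 s.
Layer cycle = 0.3741 + 5.18, so 5.5541 s.
Build time = 2650 × 5.5541 = 14718.365 s = 4.09 hours.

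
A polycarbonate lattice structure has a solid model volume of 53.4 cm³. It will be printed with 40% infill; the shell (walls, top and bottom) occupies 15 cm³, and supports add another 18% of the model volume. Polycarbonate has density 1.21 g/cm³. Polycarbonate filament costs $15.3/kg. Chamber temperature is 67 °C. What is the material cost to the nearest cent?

$0.74

Infill region = 53.4 − 15 = 38.4 cm³.
Infill deposited: 0.40 × 38.4 → 15.36 cm³.
Support = 0.18 × 53.4 = 9.612 cm³.
Total printed volume = 15 + 15.36 + 9.612 = 39.972 cm³.
Mass: 39.972 × 1.21 → 48.36612 g.
Cost = 48.36612 g / 1000 × $15.3/kg = $0.74.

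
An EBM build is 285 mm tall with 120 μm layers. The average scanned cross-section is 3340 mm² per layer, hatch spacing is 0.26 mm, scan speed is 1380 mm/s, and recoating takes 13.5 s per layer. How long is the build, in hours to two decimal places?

Layers = ⌈285/0.12⌉ = 2375.
Hatch length per layer = 3340 / 0.26, so 12846.2 mm.
Per-layer scan time: 12846.2 / 1380 → 9.3088 s.
Layer cycle: 9.3088 + 13.5 → 22.8088 s.
Total: 2375 × 22.8088 s = 54170.9 s → 15.05 hours.

15.05 hours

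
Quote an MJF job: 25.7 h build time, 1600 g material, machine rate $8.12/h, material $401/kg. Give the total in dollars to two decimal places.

Machine cost = 8.12 × 25.7, so $208.684.
Feedstock cost = 401 × 1600/1000, so $641.60.
Job cost: 208.684 + 641.60 = 850.284 ≈ $850.28.

$850.28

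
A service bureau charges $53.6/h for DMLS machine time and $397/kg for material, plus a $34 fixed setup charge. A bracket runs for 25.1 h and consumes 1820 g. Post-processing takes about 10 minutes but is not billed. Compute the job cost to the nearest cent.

$2101.90

Machine cost: 53.6 × 25.1 → $1345.36.
Material charge = 397 × 1820/1000, so $722.54.
Total = 1345.36 + 722.54 + 34 = $2101.90.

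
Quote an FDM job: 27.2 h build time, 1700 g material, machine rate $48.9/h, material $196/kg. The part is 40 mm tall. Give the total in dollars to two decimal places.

Machine-time cost: 48.9 × 27.2 → $1330.08.
Material cost: 196 × 1700/1000 → $333.20.
Total = 1330.08 + 333.20 = $1663.28.

$1663.28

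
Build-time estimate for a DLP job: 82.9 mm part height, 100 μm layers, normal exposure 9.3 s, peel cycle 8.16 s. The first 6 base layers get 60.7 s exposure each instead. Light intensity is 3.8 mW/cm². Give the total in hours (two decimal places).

Number of layers: 82.9 / 0.1 → 829 (rounded up).
Base layers = 6 × (60.7 + 8.16), so 413.16 s.
Remaining layers: 823 × (9.3 + 8.16) → 14369.58 s.
Total = 413.16 + 14369.58 = 14782.74 s = 4.11 hours.

4.11 hours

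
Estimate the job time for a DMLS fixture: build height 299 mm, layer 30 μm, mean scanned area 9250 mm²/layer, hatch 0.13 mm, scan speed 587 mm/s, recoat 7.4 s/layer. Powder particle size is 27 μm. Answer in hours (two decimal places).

356.09 hours

Number of layers: 299 / 0.03 → 9967 (rounded up).
Scan path per layer: 9250 / 0.13 → 71153.8 mm.
Scan time per layer = 71153.8 / 587 = 121.216 s.
Per-layer time = 121.216 + 7.4, so 128.616 s.
Total: 9967 × 128.616 s = 1281915.672 s → 356.09 hours.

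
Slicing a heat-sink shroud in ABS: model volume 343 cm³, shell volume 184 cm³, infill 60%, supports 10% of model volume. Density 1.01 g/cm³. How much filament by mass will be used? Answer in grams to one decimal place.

Volume inside the shell: 343 − 184 → 159 cm³.
Infill volume: 0.60 × 159 → 95.4 cm³.
Support = 0.10 × 343 = 34.3 cm³.
Total printed volume: 184 + 95.4 + 34.3 → 313.7 cm³.
Mass: 313.7 × 1.01 → 316.837 g.

316.8 g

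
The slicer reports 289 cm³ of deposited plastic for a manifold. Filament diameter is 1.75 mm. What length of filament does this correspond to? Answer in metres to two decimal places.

Filament cross-section = π × (1.75/2)² = 2.4053 mm².
Length = 289 cm³ / 2.4053 mm² = 289000 / 2.4053 = 120151.33 mm = 120.15 m.

120.15 m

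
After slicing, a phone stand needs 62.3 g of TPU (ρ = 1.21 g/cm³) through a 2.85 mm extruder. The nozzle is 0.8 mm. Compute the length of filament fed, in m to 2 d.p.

Volume = 62.3 g / 1.21 g·cm⁻³ = 51.4876 cm³ = 51487.6 mm³.
Filament cross-section = π × (2.85/2)² = 6.3794 mm².
Length = 51487.6 / 6.3794 = 8070.92 mm = 8.07 m.

8.07 m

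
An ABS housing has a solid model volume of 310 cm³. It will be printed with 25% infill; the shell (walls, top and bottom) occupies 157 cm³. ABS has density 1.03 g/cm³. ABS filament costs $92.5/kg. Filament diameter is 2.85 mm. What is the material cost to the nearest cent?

$18.60

Interior volume = 310 − 157, so 153 cm³.
Infill volume: 0.25 × 153 → 38.25 cm³.
Total extruded = 157 + 38.25 = 195.25 cm³.
Mass: 195.25 × 1.03 → 201.1075 g.
At $92.5/kg: 201.1075/1000 × 92.5 = $18.60.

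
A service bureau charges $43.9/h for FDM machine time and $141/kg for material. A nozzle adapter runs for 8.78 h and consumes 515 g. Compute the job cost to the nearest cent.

$458.06

Time charge = 43.9 × 8.78, so $385.442.
Feedstock cost = 141 × 515/1000, so $72.615.
Job cost: 385.442 + 72.615 = 458.057 ≈ $458.06.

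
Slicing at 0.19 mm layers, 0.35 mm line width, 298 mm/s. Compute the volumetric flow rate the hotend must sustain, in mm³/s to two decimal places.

Extrusion cross-section = 0.19 × 0.35, so 0.0665 mm².
Q = v·A = 298 × 0.0665 = 19.82 mm³/s.

19.82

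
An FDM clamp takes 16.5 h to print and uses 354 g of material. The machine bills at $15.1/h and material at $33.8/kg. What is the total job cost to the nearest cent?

$261.12

Machine cost: 15.1 × 16.5 → $249.15.
Feedstock cost = 33.8 × 354/1000, so $11.9652.
Job cost: 249.15 + 11.9652 = 261.1152 ≈ $261.12.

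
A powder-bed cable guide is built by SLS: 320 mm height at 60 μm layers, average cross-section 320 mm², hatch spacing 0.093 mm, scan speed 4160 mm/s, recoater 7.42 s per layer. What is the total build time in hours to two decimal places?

Number of layers: 320 / 0.06 → 5334 (rounded up).
Hatch length per layer = 320 / 0.093, so 3440.9 mm.
Scan time per layer = 3440.9 / 4160 = 0.8271 s.
Layer cycle = 0.8271 + 7.42, so 8.2471 s.
Total: 5334 × 8.2471 s = 43990.0314 s → 12.22 hours.

12.22 hours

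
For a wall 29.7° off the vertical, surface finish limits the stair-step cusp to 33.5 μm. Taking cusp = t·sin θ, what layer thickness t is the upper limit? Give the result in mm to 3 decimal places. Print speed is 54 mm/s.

0.068 mm

t = h_c / sin θ = 0.0335 / 0.4955 = 0.068 mm.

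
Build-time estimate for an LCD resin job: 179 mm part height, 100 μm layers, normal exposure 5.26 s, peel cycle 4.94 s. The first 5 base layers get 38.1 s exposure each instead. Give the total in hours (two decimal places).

5.12 hours

Layer count = ceil(179 / 0.1) = 1790.
Base layers = 5 × (38.1 + 4.94), so 215.2 s.
Normal layers: 1785 × (5.26 + 4.94) → 18207 s.
Total = 215.2 + 18207 = 18422.2 s = 5.12 hours.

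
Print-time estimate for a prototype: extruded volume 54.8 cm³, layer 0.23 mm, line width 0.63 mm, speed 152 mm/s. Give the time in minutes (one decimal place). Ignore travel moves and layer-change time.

Extrusion cross-section: 0.23 × 0.63 → 0.1449 mm².
Toolpath length = 54.8 cm³ / 0.1449 mm² = 54800 / 0.1449 = 378191.9 mm.
Time extruding = 378191.9 / 152 = 2488.1 s.
That's 2488.1 s → 41.5 minutes.

41.5 minutes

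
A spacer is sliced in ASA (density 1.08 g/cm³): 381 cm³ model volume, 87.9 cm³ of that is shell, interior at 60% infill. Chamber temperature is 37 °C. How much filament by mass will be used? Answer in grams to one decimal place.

Infill region = 381 − 87.9, so 293.1 cm³.
Infill deposited = 0.60 × 293.1, so 175.86 cm³.
Total printed volume = 87.9 + 175.86 = 263.76 cm³.
Mass = 263.76 × 1.08, so 284.8608 g.

284.9 g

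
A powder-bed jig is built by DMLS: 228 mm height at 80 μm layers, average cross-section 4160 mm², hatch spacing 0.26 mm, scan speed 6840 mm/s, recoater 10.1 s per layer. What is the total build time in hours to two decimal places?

Layer count = ceil(228 / 0.08) = 2850.
Hatch length per layer = 4160 / 0.26, so 16000 mm.
Per-layer scan time: 16000 / 6840 → 2.3392 s.
Per-layer time = 2.3392 + 10.1 = 12.4392 s.
2850 layers × 12.4392 s/layer = 35451.72 s, i.e. 9.85 hours.

9.85 hours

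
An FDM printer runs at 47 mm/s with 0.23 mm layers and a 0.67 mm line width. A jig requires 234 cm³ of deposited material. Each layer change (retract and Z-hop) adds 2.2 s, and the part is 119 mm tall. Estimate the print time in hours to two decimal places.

9.29 hours

Extrusion cross-section = 0.23 × 0.67 = 0.1541 mm².
Path length: 234000 mm³ / 0.1541 mm² → 1518494.5 mm.
Print-move time = 1518494.5 / 47 = 32308.4 s.
Number of layers: 119 / 0.23 → 518 (rounded up).
Z-hop total = 518 × 2.2, so 1139.6 s.
Altogether 32308.4 + 1139.6 = 33448 s, i.e. 9.29 hours.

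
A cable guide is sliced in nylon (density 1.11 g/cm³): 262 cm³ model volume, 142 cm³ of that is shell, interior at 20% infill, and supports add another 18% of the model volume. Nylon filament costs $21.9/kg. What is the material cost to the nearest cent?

Interior volume: 262 − 142 → 120 cm³.
Infill deposited = 0.20 × 120, so 24 cm³.
Support: 0.18 × 262 → 47.16 cm³.
Total printed volume = 142 + 24 + 47.16 = 213.16 cm³.
Mass: 213.16 × 1.11 → 236.6076 g.
At $21.9/kg: 236.6076/1000 × 21.9 = $5.18.

$5.18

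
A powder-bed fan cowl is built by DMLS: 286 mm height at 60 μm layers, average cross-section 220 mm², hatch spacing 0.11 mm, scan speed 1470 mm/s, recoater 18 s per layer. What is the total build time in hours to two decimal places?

Layer count = ceil(286 / 0.06) = 4767.
Hatch length per layer = 220 / 0.11 = 2000 mm.
Per-layer scan time = 2000 / 1470, so 1.3605 s.
Time per layer = 1.3605 + 18 = 19.3605 s.
Build time = 4767 × 19.3605 = 92291.5035 s = 25.64 hours.

25.64 hours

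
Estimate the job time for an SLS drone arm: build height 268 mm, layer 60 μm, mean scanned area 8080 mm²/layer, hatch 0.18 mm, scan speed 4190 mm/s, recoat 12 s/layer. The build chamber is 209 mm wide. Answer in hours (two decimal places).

28.18 hours

Number of layers: 268 / 0.06 → 4467 (rounded up).
Per-layer scan distance: 8080 / 0.18 → 44888.9 mm.
Scan time per layer: 44888.9 / 4190 → 10.7133 s.
Per-layer time = 10.7133 + 12 = 22.7133 s.
Build time = 4467 × 22.7133 = 101460.3111 s = 28.18 hours.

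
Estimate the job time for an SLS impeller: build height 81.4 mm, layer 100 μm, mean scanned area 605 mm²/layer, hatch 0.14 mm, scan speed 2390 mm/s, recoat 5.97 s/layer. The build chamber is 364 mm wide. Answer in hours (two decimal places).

1.76 hours

Number of layers: 81.4 / 0.1 → 814 (rounded up).
Hatch length per layer = 605 / 0.14, so 4321.4 mm.
Per-layer scan time: 4321.4 / 2390 → 1.8081 s.
Per-layer time: 1.8081 + 5.97 → 7.7781 s.
Build time = 814 × 7.7781 = 6331.3734 s = 1.76 hours.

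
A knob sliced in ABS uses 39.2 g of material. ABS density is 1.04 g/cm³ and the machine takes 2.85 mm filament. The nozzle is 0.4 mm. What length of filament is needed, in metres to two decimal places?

Volume = 39.2 g / 1.04 g·cm⁻³ = 37.6923 cm³ = 37692.3 mm³.
Filament cross-section = π × (2.85/2)² = 6.3794 mm².
L = V/A = 37692.3/6.3794 = 5908.44 mm → 5.91 m.

5.91 m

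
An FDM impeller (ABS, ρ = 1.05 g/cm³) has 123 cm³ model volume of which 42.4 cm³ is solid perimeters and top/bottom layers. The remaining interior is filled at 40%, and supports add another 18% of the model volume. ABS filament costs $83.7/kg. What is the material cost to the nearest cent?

Infill region: 123 − 42.4 → 80.6 cm³.
Infill volume = 0.40 × 80.6 = 32.24 cm³.
Support = 0.18 × 123 = 22.14 cm³.
Deposited volume: 42.4 + 32.24 + 22.14 → 96.78 cm³.
Mass: 96.78 × 1.05 → 101.619 g.
At $83.7/kg: 101.619/1000 × 83.7 = $8.51.

$8.51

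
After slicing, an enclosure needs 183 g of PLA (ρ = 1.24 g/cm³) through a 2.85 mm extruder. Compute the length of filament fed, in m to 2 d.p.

Extruded volume: 183/1.24 = 147.5806 cm³ (147580.6 mm³).
A = π r² = π × 1.425² = 6.3794 mm².
L = V/A = 147580.6/6.3794 = 23133.93 mm → 23.13 m.

23.13 m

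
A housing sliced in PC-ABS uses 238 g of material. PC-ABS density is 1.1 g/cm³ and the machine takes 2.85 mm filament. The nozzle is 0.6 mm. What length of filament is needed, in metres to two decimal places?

Volume = 238 g / 1.1 g·cm⁻³ = 216.3636 cm³ = 216363.6 mm³.
Filament cross-section = π × (2.85/2)² = 6.3794 mm².
Length = 216363.6 / 6.3794 = 33915.98 mm = 33.92 m.

33.92 m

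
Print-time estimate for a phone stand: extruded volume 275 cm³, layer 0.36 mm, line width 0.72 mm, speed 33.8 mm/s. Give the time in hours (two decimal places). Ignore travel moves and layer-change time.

Line area: 0.36 × 0.72 → 0.2592 mm².
Toolpath length = 275 cm³ / 0.2592 mm² = 275000 / 0.2592 = 1060956.8 mm.
Print-move time = 1060956.8 / 33.8 = 31389.3 s.
That's 31389.3 s → 8.72 hours.

8.72 hours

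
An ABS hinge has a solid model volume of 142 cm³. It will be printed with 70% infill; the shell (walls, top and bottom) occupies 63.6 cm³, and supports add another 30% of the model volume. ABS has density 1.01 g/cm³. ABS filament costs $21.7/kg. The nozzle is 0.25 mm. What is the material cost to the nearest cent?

Infill region = 142 − 63.6, so 78.4 cm³.
Deposited infill = 0.70 × 78.4 = 54.88 cm³.
Support = 0.30 × 142, so 42.6 cm³.
Total printed volume = 63.6 + 54.88 + 42.6, so 161.08 cm³.
Mass: 161.08 × 1.01 → 162.6908 g.
At $21.7/kg: 162.6908/1000 × 21.7 = $3.53.

$3.53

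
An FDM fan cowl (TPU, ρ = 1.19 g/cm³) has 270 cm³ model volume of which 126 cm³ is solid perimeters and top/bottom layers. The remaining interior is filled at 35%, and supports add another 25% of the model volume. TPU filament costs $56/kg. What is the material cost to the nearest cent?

$16.25

Volume inside the shell = 270 − 126 = 144 cm³.
Deposited infill = 0.35 × 144, so 50.4 cm³.
Support: 0.25 × 270 → 67.5 cm³.
Total printed volume = 126 + 50.4 + 67.5, so 243.9 cm³.
Mass: 243.9 × 1.19 → 290.241 g.
At $56/kg: 290.241/1000 × 56 = $16.25.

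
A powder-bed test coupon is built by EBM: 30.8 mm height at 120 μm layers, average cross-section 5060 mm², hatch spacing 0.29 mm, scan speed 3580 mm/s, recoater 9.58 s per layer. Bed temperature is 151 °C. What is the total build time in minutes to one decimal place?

61.9 minutes

Layers = ⌈30.8/0.12⌉ = 257.
Scan path per layer: 5060 / 0.29 → 17448.3 mm.
Scan time per layer: 17448.3 / 3580 → 4.8738 s.
Time per layer = 4.8738 + 9.58 = 14.4538 s.
Build time = 257 × 14.4538 = 3714.6266 s = 61.9 minutes.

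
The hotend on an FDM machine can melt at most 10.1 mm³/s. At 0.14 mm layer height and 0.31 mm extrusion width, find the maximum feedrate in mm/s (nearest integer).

233 mm/s

A: 0.14 × 0.31 → 0.0434 mm².
Max speed = 10.1 / 0.0434 = 232.72 ≈ 233 mm/s.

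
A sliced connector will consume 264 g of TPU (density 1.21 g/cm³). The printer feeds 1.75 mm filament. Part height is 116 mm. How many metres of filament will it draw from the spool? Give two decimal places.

Volume = 264 g / 1.21 g·cm⁻³ = 218.1818 cm³ = 218181.8 mm³.
A = π r² = π × 0.875² = 2.4053 mm².
L = V/A = 218181.8/2.4053 = 90708.77 mm → 90.71 m.

90.71 m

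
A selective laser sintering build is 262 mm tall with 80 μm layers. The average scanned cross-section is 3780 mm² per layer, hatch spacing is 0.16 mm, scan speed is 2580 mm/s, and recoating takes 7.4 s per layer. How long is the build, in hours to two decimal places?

Layer count = ceil(262 / 0.08) = 3275.
Per-layer scan distance = 3780 / 0.16, so 23625 mm.
Scan time per layer = 23625 / 2580, so 9.157 s.
Per-layer time = 9.157 + 7.4, so 16.557 s.
Total: 3275 × 16.557 s = 54224.175 s → 15.06 hours.

15.06 hours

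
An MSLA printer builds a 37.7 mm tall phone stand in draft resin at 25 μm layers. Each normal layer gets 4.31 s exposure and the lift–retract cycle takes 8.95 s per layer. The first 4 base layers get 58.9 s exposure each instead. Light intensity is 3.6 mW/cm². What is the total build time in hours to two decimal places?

Layer count = ceil(37.7 / 0.025) = 1508.
Burn-in layers = 4 × (58.9 + 8.95), so 271.4 s.
Regular layers: 1504 × (4.31 + 8.95) → 19943.04 s.
Total = 271.4 + 19943.04 = 20214.44 s = 5.62 hours.

5.62 hours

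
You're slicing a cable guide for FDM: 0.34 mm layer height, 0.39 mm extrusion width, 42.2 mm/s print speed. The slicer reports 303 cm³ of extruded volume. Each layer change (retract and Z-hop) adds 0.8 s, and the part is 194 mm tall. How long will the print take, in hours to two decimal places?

Line area: 0.34 × 0.39 → 0.1326 mm².
Total extruded path = 303000/0.1326 = 2285067.9 mm.
Print-move time: 2285067.9 / 42.2 → 54148.5 s.
Layer count = ceil(194 / 0.34) = 571.
Non-print overhead: 571 × 0.8 → 456.8 s.
Altogether 54148.5 + 456.8 = 54605.3 s, i.e. 15.17 hours.

15.17 hours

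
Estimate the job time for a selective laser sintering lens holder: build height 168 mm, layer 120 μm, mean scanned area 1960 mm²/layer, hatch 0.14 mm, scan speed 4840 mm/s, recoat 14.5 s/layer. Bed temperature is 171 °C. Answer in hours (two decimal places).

Layers = ⌈168/0.12⌉ = 1400.
Scan path per layer: 1960 / 0.14 → 14000 mm.
Scan time per layer = 14000 / 4840, so 2.8926 s.
Layer cycle = 2.8926 + 14.5 = 17.3926 s.
1400 layers × 17.3926 s/layer = 24349.64 s, i.e. 6.76 hours.

6.76 hours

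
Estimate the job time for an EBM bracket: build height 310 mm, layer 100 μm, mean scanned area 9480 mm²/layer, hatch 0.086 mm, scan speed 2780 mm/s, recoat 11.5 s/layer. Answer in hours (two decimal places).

Layers = ⌈310/0.1⌉ = 3100.
Scan path per layer = 9480 / 0.086 = 110232.6 mm.
Scan time per layer = 110232.6 / 2780 = 39.652 s.
Layer cycle: 39.652 + 11.5 → 51.152 s.
Total: 3100 × 51.152 s = 158571.2 s → 44.05 hours.

44.05 hours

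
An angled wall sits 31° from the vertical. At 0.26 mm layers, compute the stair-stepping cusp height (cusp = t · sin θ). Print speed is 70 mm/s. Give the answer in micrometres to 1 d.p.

sin(31°) = 0.5150, so cusp = 0.26 × 0.5150 = 0.1339 mm → 133.9 μm.

133.9 μm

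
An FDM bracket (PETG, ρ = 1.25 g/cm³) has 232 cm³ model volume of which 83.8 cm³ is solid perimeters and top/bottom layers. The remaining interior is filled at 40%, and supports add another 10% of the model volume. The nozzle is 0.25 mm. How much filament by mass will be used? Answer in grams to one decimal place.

207.9 g

Volume inside the shell = 232 − 83.8, so 148.2 cm³.
Deposited infill: 0.40 × 148.2 → 59.28 cm³.
Support: 0.10 × 232 → 23.2 cm³.
Deposited volume = 83.8 + 59.28 + 23.2, so 166.28 cm³.
Mass = 166.28 × 1.25 = 207.85 g.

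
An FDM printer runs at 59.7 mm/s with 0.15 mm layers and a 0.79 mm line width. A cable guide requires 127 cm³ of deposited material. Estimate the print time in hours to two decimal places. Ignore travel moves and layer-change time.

Extrusion cross-section = 0.15 × 0.79 = 0.1185 mm².
Path length: 127000 mm³ / 0.1185 mm² → 1071730 mm.
Extrusion time = 1071730 / 59.7 = 17951.9 s.
That's 17951.9 s → 4.99 hours.

4.99 hours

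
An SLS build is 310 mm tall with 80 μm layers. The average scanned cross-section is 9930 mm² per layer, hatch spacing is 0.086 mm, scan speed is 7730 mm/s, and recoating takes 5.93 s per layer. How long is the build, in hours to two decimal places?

Number of layers: 310 / 0.08 → 3875 (rounded up).
Scan path per layer = 9930 / 0.086, so 115465.1 mm.
Per-layer scan time: 115465.1 / 7730 → 14.9373 s.
Time per layer = 14.9373 + 5.93, so 20.8673 s.
3875 layers × 20.8673 s/layer = 80860.7875 s, i.e. 22.46 hours.

22.46 hours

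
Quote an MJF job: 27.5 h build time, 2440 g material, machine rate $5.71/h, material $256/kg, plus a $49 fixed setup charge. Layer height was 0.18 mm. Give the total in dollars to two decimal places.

$830.67

Machine-time cost = 5.71 × 27.5, so $157.025.
Material charge: 256 × 2440/1000 → $624.64.
Total = 157.025 + 624.64 + 49 = 830.665 ≈ $830.67.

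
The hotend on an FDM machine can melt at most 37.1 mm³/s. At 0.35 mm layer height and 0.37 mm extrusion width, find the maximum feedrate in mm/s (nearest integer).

286 mm/s

Bead cross-section: 0.35 × 0.37 → 0.1295 mm².
Max speed = 37.1 / 0.1295 = 286.49 ≈ 286 mm/s.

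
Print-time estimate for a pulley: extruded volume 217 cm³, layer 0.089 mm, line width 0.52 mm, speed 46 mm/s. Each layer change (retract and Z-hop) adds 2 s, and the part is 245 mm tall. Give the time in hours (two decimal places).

Extrusion cross-section = 0.089 × 0.52, so 0.04628 mm².
Path length: 217000 mm³ / 0.04628 mm² → 4688850.5 mm.
Time extruding: 4688850.5 / 46 → 101931.5 s.
Layer count = ceil(245 / 0.089) = 2753.
Non-print overhead = 2753 × 2, so 5506 s.
Total = 101931.5 + 5506 = 107437.5 s = 29.84 hours.

29.84 hours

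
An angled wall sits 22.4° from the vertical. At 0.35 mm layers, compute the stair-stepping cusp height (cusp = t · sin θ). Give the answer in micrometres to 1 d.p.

133.4 μm

h_c = t·sin θ = 0.35 × 0.3811 = 0.133385 mm (133.4 μm).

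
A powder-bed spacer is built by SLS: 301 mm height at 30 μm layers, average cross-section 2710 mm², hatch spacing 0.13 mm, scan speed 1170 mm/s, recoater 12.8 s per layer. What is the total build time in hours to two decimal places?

Number of layers: 301 / 0.03 → 10034 (rounded up).
Per-layer scan distance = 2710 / 0.13 = 20846.2 mm.
Scan time per layer = 20846.2 / 1170, so 17.8173 s.
Layer cycle: 17.8173 + 12.8 → 30.6173 s.
Build time = 10034 × 30.6173 = 307213.9882 s = 85.34 hours.

85.34 hours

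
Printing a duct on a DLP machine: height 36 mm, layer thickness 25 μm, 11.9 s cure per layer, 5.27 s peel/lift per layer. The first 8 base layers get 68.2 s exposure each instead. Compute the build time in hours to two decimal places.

Layers = ⌈36/0.025⌉ = 1440.
Base layers: 8 × (68.2 + 5.27) → 587.76 s.
Normal layers: 1432 × (11.9 + 5.27) → 24587.44 s.
Sum: 587.76 + 24587.44 = 25175.2 s → 6.99 hours.

6.99 hours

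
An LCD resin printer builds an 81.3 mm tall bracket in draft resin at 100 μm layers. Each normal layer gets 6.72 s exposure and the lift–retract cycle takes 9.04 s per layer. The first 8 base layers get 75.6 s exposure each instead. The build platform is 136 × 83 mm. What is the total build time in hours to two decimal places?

Layer count = ceil(81.3 / 0.1) = 813.
Base layers = 8 × (75.6 + 9.04), so 677.12 s.
Normal layers: 805 × (6.72 + 9.04) → 12686.8 s.
Total = 677.12 + 12686.8 = 13363.92 s = 3.71 hours.

3.71 hours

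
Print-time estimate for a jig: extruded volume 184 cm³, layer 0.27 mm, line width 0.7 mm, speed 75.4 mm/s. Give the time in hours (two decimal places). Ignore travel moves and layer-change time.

Extrusion cross-section = 0.27 × 0.7, so 0.189 mm².
Toolpath length = 184 cm³ / 0.189 mm² = 184000 / 0.189 = 973545 mm.
Print-move time: 973545 / 75.4 → 12911.7 s.
That's 12911.7 s → 3.59 hours.

3.59 hours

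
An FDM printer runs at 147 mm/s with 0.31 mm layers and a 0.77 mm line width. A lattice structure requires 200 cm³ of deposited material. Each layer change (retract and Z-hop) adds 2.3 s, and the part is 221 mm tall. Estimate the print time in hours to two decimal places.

2.04 hours

Line area = 0.31 × 0.77, so 0.2387 mm².
Toolpath length = 200 cm³ / 0.2387 mm² = 200000 / 0.2387 = 837871.8 mm.
Extrusion time = 837871.8 / 147, so 5699.8 s.
Layers = ⌈221/0.31⌉ = 713.
Non-print overhead: 713 × 2.3 → 1639.9 s.
Total = 5699.8 + 1639.9 = 7339.7 s = 2.04 hours.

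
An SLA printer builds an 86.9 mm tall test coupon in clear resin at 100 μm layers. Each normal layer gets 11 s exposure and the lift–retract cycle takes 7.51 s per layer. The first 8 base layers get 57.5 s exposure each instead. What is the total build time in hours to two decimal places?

Number of layers: 86.9 / 0.1 → 869 (rounded up).
Burn-in layers = 8 × (57.5 + 7.51), so 520.08 s.
Regular layers = 861 × (11 + 7.51) = 15937.11 s.
Sum: 520.08 + 15937.11 = 16457.19 s → 4.57 hours.

4.57 hours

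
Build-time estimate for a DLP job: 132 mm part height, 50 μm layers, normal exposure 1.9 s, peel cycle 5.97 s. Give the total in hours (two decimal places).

5.77 hours

Layer count = ceil(132 / 0.05) = 2640.
Per-layer time = 1.9 + 5.97, so 7.87 s.
Total = 2640 × 7.87 = 20776.8 s = 5.77 hours.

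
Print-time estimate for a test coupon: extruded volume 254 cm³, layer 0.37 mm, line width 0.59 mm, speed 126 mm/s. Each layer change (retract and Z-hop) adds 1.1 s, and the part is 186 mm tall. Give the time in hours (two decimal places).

2.72 hours

Line area = 0.37 × 0.59 = 0.2183 mm².
Toolpath length = 254 cm³ / 0.2183 mm² = 254000 / 0.2183 = 1163536.4 mm.
Extrusion time = 1163536.4 / 126, so 9234.4 s.
Layer count = ceil(186 / 0.37) = 503.
Non-print overhead = 503 × 1.1, so 553.3 s.
Total = 9234.4 + 553.3 = 9787.7 s = 2.72 hours.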